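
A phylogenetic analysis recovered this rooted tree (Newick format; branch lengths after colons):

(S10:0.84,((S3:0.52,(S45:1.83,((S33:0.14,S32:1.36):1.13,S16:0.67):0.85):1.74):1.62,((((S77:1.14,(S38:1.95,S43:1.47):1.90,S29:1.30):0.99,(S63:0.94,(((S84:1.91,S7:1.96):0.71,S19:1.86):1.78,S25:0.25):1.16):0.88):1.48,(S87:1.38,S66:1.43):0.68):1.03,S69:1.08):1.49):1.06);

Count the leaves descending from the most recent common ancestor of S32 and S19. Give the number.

17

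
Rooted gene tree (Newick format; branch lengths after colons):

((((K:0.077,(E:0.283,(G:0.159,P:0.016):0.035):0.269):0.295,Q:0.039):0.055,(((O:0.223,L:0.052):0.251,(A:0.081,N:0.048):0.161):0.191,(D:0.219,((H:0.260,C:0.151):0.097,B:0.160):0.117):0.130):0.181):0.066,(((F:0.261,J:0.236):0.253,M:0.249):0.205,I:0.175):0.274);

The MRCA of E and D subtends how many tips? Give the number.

13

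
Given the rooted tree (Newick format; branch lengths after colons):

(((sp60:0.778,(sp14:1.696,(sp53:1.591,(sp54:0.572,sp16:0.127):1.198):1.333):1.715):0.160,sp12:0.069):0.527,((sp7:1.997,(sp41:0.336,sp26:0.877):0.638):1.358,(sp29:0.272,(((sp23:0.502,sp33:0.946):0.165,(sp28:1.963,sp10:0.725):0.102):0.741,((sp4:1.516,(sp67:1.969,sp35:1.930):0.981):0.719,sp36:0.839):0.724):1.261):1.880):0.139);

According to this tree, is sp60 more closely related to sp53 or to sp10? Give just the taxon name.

The MRCA of sp60 and sp53 subtends (sp60,(sp14,(sp53,(sp54,sp16)))) (5 taxa).
The MRCA of sp60 and sp10 is the root, subtending the entire tree (18 taxa).
The first is nested inside the second, so sp60 shares a more recent common ancestor with sp53.

sp53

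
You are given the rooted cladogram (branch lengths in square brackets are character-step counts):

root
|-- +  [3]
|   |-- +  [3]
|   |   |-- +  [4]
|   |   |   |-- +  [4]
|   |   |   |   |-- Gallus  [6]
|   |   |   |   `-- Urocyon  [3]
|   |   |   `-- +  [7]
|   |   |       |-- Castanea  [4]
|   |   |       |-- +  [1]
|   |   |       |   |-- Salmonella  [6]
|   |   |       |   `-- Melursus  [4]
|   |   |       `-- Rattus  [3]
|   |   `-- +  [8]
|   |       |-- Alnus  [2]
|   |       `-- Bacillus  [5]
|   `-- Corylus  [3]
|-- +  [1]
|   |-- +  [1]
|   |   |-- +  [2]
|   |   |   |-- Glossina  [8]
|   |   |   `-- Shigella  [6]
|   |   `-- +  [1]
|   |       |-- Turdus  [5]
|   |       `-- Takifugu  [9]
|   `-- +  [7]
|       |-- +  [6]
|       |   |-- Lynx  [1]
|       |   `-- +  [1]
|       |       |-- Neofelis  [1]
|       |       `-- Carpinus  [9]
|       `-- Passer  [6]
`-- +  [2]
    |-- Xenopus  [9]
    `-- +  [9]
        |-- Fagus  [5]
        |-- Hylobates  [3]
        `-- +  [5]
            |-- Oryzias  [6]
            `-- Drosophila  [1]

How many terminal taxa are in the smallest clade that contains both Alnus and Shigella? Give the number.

22

The MRCA of Alnus and Shigella is the root, so the clade is the entire tree.
That clade contains 22 terminal taxa: Alnus, Bacillus, Carpinus, Castanea, Corylus, Drosophila, Fagus, Gallus, Glossina, Hylobates, Lynx, Melursus, Neofelis, Oryzias, Passer, Rattus, Salmonella, Shigella, Takifugu, Turdus, Urocyon, Xenopus.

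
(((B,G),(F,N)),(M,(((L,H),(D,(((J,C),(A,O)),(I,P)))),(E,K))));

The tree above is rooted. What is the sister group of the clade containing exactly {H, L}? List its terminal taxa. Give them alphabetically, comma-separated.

The clade containing exactly {H, L} attaches to the tree at the node subtending ((L,H),(D,(((J,C),(A,O)),(I,P)))).
The other lineage descending from that same node — the sister group — is (D,(((J,C),(A,O)),(I,P))); its 7 tips in alphabetical order are the answer.

A, C, D, I, J, O, P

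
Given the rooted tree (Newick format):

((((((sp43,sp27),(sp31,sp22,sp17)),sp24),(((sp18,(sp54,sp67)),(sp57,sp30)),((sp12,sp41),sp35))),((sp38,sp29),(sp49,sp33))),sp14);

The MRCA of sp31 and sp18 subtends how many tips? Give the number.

14

The MRCA of sp31 and sp18 is the node subtending ((((sp43,sp27),(sp31,sp22,sp17)),sp24),(((sp18,(sp54,sp67)),(sp57,sp30)),((sp12,sp41),sp35))).
That clade contains 14 terminal taxa: sp12, sp17, sp18, sp22, sp24, sp27, sp30, sp31, sp35, sp41, sp43, sp54, sp57, sp67.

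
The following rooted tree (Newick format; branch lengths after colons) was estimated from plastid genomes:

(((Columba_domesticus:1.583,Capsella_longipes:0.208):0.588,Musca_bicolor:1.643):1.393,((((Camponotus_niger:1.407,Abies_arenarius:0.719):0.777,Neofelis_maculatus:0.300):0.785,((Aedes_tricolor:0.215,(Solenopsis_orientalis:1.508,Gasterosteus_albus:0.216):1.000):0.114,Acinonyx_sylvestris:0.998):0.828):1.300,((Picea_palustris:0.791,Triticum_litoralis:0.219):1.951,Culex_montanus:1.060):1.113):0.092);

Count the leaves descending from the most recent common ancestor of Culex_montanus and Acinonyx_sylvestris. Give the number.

The MRCA of Culex_montanus and Acinonyx_sylvestris is the node subtending ((((Camponotus_niger,Abies_arenarius),Neofelis_maculatus),((Aedes_tricolor,(Solenopsis_orientalis,Gasterosteus_albus)),Acinonyx_sylvestris)),((Picea_palustris,Triticum_litoralis),Culex_montanus)).
That clade contains 10 terminal taxa: Abies_arenarius, Acinonyx_sylvestris, Aedes_tricolor, Camponotus_niger, Culex_montanus, Gasterosteus_albus, Neofelis_maculatus, Picea_palustris, Solenopsis_orientalis, Triticum_litoralis.

10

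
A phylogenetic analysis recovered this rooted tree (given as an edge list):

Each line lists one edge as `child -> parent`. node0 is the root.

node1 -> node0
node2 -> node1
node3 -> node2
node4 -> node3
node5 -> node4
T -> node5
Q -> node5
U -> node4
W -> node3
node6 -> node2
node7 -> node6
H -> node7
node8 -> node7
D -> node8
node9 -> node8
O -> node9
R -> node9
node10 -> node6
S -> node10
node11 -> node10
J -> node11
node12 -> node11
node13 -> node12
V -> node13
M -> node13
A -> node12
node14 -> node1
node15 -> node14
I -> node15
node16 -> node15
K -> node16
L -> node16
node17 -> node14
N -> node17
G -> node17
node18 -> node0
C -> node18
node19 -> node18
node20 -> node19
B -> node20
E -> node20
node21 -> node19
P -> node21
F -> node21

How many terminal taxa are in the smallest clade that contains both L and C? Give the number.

The MRCA of L and C is the root, so the clade is the entire tree.
That clade contains 23 terminal taxa: A, B, C, D, E, F, G, H, I, J, K, L, M, N, O, P, Q, R, S, T, U, V, W.

23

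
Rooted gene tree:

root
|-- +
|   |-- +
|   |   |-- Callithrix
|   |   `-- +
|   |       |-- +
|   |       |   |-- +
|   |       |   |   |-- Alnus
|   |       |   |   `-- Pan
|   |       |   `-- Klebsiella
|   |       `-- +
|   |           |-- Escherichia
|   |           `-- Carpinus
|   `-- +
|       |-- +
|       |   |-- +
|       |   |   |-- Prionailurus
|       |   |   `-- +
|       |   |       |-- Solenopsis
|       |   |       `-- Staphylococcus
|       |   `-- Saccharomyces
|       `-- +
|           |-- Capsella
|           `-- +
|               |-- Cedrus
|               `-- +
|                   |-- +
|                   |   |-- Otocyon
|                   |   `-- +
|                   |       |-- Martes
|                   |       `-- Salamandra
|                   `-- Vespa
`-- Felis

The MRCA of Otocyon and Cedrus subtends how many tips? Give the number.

5

The MRCA of Otocyon and Cedrus is the node subtending (Cedrus,((Otocyon,(Martes,Salamandra)),Vespa)).
That clade contains 5 terminal taxa: Cedrus, Martes, Otocyon, Salamandra, Vespa.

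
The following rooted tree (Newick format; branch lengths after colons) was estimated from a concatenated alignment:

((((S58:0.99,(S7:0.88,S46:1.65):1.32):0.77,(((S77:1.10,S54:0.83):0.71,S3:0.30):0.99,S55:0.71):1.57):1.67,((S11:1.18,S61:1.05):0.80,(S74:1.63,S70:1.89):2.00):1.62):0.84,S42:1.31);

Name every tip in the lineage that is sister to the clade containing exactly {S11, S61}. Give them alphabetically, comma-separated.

The clade containing exactly {S11, S61} attaches to the tree at the node subtending ((S11,S61),(S74,S70)).
The other lineage descending from that same node — the sister group — is (S74,S70); its 2 tips in alphabetical order are the answer.

S70, S74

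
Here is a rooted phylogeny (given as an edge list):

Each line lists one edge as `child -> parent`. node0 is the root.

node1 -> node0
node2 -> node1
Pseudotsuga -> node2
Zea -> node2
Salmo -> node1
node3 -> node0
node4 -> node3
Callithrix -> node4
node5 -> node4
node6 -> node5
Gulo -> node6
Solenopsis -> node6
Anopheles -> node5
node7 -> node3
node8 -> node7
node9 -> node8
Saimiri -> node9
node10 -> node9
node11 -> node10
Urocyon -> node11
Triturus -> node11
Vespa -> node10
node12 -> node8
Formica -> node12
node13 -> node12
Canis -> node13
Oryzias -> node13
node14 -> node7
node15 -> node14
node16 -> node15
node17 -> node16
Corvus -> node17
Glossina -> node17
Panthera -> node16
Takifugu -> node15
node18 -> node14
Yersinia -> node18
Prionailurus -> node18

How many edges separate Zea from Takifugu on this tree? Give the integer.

8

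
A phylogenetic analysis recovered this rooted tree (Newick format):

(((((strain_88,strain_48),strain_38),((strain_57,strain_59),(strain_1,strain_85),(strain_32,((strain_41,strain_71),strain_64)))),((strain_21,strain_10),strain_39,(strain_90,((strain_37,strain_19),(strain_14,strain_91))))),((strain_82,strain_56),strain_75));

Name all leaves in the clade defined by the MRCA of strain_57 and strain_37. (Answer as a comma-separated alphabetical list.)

Tracing strain_57: it sits inside (strain_57,strain_59).
Tracing strain_37: it sits inside (strain_37,strain_19).
The smallest clade enclosing both is ((((strain_88,strain_48),strain_38),((strain_57,strain_59),(strain_1,strain_85),(strain_32,((strain_41,strain_71),strain_64)))),((strain_21,strain_10),strain_39,(strain_90,((strain_37,strain_19),(strain_14,strain_91))))); the answer is its 19 terminal taxa in alphabetical order.

strain_1, strain_10, strain_14, strain_19, strain_21, strain_32, strain_37, strain_38, strain_39, strain_41, strain_48, strain_57, strain_59, strain_64, strain_71, strain_85, strain_88, strain_90, strain_91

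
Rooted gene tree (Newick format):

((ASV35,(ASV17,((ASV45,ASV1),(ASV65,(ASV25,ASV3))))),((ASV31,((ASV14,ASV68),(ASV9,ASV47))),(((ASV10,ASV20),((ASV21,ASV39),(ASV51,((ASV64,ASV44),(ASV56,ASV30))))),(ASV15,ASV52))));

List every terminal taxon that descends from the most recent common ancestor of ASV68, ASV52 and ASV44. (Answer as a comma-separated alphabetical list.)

ASV10, ASV14, ASV15, ASV20, ASV21, ASV30, ASV31, ASV39, ASV44, ASV47, ASV51, ASV52, ASV56, ASV64, ASV68, ASV9

Tracing ASV68: it sits inside (ASV14,ASV68).
Tracing ASV52: it sits inside (ASV15,ASV52).
Tracing ASV44: it sits inside (ASV64,ASV44).
The smallest clade enclosing all 3 is ((ASV31,((ASV14,ASV68),(ASV9,ASV47))),(((ASV10,ASV20),((ASV21,ASV39),(ASV51,((ASV64,ASV44),(ASV56,ASV30))))),(ASV15,ASV52))); the answer is its 16 terminal taxa in alphabetical order.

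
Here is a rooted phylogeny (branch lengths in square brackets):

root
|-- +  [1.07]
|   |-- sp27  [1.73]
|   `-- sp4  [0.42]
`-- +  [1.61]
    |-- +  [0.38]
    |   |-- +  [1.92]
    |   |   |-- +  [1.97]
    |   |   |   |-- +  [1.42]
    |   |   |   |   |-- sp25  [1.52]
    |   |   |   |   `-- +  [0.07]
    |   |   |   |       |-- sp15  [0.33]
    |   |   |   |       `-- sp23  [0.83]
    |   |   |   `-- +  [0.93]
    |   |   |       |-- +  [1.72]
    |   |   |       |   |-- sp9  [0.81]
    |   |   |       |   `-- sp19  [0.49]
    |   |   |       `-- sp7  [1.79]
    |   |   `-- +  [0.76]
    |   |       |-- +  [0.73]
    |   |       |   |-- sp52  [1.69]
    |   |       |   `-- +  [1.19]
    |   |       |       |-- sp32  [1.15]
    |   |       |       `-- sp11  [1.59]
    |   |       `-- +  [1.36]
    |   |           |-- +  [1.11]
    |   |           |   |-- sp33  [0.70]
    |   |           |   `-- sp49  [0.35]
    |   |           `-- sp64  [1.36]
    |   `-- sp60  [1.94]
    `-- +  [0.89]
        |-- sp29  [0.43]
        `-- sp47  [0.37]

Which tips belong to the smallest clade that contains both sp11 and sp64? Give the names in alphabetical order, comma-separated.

sp11, sp32, sp33, sp49, sp52, sp64

Tracing sp11: it sits inside (sp32,sp11).
Tracing sp64: it sits inside ((sp33,sp49),sp64).
The smallest clade enclosing both is ((sp52,(sp32,sp11)),((sp33,sp49),sp64)); the answer is its 6 terminal taxa in alphabetical order.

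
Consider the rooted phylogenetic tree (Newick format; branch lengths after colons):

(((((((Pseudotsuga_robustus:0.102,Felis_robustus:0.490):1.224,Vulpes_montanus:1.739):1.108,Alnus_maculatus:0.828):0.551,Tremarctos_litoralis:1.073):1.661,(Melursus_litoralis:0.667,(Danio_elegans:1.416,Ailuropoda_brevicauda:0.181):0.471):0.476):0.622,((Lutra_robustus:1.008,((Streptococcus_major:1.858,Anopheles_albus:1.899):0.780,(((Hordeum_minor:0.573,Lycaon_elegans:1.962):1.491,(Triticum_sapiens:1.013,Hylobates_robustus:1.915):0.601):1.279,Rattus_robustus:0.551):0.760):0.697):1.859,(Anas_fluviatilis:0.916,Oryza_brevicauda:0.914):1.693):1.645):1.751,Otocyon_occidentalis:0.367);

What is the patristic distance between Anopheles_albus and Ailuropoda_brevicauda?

The path runs Anopheles_albus → … → MRCA → … → Ailuropoda_brevicauda; the MRCA is the node subtending ((((((Pseudotsuga_robustus,Felis_robustus),Vulpes_montanus),Alnus_maculatus),Tremarctos_litoralis),(Melursus_litoralis,(Danio_elegans,Ailuropoda_brevicauda))),((Lutra_robustus,((Streptococcus_major,Anopheles_albus),(((Hordeum_minor,Lycaon_elegans),(Triticum_sapiens,Hylobates_robustus)),Rattus_robustus))),(Anas_fluviatilis,Oryza_brevicauda))).
Branch lengths along that path: 1.899 + 0.780 + 0.697 + 1.859 + 1.645 + 0.622 + 0.476 + 0.471 + 0.181 = 8.630.

8.630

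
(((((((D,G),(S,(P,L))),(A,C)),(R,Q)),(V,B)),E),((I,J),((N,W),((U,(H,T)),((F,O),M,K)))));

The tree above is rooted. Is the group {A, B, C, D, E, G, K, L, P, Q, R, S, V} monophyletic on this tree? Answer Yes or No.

No

The MRCA of the listed taxa is the root, so the smallest clade containing them is the whole tree.
That clade also contains F, H, I, J, M, N, O, T, U, W, which are not in the proposed group, so the group is not monophyletic.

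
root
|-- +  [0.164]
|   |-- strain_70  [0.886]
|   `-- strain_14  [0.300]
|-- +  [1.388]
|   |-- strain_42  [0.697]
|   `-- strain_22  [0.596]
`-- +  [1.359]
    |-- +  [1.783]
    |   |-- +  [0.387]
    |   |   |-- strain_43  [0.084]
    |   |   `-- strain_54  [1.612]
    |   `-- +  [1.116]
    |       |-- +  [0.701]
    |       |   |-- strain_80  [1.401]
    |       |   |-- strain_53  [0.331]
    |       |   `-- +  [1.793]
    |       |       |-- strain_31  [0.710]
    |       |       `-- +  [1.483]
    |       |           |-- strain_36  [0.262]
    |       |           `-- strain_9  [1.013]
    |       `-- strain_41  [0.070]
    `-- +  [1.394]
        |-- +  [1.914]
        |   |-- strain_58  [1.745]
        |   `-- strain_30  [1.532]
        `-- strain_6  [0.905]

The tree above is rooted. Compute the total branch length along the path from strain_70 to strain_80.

7.410

The path runs strain_70 → … → MRCA → … → strain_80; the MRCA is the root of the tree.
Branch lengths along that path: 0.886 + 0.164 + 1.359 + 1.783 + 1.116 + 0.701 + 1.401 = 7.410.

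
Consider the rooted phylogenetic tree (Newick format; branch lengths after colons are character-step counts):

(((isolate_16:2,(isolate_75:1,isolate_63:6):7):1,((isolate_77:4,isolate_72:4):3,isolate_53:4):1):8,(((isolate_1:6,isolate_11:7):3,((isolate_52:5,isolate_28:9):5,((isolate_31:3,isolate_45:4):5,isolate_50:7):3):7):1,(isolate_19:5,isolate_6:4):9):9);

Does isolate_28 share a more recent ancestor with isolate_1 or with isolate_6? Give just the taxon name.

isolate_1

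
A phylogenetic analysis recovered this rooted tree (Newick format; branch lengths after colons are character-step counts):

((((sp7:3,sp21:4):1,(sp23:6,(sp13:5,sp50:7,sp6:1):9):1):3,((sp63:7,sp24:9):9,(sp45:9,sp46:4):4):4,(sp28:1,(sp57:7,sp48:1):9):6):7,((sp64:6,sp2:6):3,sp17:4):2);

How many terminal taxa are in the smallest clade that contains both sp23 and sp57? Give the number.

The MRCA of sp23 and sp57 is the node subtending (((sp7,sp21),(sp23,(sp13,sp50,sp6))),((sp63,sp24),(sp45,sp46)),(sp28,(sp57,sp48))).
That clade contains 13 terminal taxa: sp13, sp21, sp23, sp24, sp28, sp45, sp46, sp48, sp50, sp57, sp6, sp63, sp7.

13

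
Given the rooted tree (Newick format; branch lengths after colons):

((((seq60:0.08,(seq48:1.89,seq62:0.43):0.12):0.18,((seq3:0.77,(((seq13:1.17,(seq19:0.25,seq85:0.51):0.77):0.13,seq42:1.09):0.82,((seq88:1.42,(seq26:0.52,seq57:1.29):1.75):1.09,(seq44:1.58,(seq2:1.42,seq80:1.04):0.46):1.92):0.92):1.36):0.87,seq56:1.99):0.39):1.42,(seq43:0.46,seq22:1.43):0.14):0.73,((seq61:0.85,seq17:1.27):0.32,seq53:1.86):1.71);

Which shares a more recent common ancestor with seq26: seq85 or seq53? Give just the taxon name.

The MRCA of seq26 and seq85 subtends (((seq13,(seq19,seq85)),seq42),((seq88,(seq26,seq57)),(seq44,(seq2,seq80)))) (10 taxa).
The MRCA of seq26 and seq53 is the root, subtending the entire tree (20 taxa).
The first is nested inside the second, so seq26 shares a more recent common ancestor with seq85.

seq85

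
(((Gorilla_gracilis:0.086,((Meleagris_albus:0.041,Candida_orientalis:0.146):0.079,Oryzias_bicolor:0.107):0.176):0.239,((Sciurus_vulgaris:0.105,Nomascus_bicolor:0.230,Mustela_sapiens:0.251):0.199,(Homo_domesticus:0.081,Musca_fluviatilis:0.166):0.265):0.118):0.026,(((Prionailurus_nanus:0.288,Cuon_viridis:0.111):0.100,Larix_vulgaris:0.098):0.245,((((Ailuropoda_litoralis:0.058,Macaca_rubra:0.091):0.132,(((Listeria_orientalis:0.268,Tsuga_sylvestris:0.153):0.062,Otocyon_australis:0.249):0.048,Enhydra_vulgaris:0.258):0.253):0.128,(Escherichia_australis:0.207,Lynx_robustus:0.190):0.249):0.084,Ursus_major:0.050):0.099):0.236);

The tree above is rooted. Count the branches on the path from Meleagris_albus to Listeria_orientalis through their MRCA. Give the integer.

13

The MRCA of Meleagris_albus and Listeria_orientalis is the root of the tree.
From Meleagris_albus up to that node: 5 branches. From Listeria_orientalis up to the same node: 8 branches. Total: 5 + 8 = 13.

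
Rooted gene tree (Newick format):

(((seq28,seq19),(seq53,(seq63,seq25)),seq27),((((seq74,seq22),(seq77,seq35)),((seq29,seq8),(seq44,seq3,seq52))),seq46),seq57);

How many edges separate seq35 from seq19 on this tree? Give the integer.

The MRCA of seq35 and seq19 is the root of the tree.
From seq35 up to that node: 5 branches. From seq19 up to the same node: 3 branches. Total: 5 + 3 = 8.

8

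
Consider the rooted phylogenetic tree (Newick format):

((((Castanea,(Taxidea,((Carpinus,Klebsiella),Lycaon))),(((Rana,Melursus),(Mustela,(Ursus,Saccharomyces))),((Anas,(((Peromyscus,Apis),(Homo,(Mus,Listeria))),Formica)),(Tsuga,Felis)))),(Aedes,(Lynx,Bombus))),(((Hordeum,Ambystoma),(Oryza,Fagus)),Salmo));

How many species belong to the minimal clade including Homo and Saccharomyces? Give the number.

14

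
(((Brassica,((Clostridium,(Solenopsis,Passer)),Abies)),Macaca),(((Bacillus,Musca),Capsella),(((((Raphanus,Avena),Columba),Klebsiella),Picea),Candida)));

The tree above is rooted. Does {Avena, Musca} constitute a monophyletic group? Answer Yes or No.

No

The MRCA of the listed taxa subtends (((Bacillus,Musca),Capsella),(((((Raphanus,Avena),Columba),Klebsiella),Picea),Candida)).
That clade also contains Bacillus, Candida, Capsella, Columba, Klebsiella, Picea, Raphanus, which are not in the proposed group, so the group is not monophyletic.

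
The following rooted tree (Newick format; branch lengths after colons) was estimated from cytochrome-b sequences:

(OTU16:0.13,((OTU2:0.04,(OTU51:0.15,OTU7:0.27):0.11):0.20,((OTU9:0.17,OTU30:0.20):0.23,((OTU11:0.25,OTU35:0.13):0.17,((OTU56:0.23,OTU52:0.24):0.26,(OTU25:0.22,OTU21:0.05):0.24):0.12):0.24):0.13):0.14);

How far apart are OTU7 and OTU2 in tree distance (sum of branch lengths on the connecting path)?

The path runs OTU7 → … → MRCA → … → OTU2; the MRCA is the node subtending (OTU2,(OTU51,OTU7)).
Branch lengths along that path: 0.27 + 0.11 + 0.04 = 0.42.

0.42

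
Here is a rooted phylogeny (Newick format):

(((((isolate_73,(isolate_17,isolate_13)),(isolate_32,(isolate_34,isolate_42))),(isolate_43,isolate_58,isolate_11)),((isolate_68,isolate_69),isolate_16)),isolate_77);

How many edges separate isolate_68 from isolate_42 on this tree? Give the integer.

8

The MRCA of isolate_68 and isolate_42 is the node subtending ((((isolate_73,(isolate_17,isolate_13)),(isolate_32,(isolate_34,isolate_42))),(isolate_43,isolate_58,isolate_11)),((isolate_68,isolate_69),isolate_16)).
From isolate_68 up to that node: 3 branches. From isolate_42 up to the same node: 5 branches. Total: 3 + 5 = 8.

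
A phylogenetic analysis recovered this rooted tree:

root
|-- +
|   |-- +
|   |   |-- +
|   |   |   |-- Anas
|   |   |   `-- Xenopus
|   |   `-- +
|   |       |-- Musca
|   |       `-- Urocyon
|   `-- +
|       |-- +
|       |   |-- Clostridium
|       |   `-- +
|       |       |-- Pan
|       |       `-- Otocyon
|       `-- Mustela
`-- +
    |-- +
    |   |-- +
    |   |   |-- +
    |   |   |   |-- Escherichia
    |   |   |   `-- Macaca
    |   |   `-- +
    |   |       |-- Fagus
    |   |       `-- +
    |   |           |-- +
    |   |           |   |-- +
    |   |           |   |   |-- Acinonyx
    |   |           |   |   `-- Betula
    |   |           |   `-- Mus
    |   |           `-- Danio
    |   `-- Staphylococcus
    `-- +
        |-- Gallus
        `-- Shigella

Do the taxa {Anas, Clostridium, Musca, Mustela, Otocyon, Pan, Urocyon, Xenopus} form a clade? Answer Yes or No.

Yes

The most recent common ancestor of these taxa subtends (((Anas,Xenopus),(Musca,Urocyon)),((Clostridium,(Pan,Otocyon)),Mustela)).
That clade has exactly 8 tips — every listed taxon and nothing else — so the group is monophyletic.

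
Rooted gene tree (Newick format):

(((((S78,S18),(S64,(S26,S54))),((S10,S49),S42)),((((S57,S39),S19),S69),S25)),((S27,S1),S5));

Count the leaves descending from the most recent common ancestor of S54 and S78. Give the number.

5

The MRCA of S54 and S78 is the node subtending ((S78,S18),(S64,(S26,S54))).
That clade contains 5 terminal taxa: S18, S26, S54, S64, S78.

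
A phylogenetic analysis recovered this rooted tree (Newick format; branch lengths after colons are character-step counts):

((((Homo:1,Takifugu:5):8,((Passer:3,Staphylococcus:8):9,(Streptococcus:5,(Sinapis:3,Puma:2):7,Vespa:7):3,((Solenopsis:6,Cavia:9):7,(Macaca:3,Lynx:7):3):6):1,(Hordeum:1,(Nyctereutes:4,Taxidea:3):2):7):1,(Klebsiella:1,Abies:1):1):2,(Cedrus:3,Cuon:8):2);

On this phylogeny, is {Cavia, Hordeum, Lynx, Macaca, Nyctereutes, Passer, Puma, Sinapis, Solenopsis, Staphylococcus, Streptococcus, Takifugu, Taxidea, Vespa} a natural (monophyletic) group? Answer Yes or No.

No

The MRCA of the listed taxa subtends ((Homo,Takifugu),((Passer,Staphylococcus),(Streptococcus,(Sinapis,Puma),Vespa),((Solenopsis,Cavia),(Macaca,Lynx))),(Hordeum,(Nyctereutes,Taxidea))).
That clade also contains Homo, which is not in the proposed group, so the group is not monophyletic.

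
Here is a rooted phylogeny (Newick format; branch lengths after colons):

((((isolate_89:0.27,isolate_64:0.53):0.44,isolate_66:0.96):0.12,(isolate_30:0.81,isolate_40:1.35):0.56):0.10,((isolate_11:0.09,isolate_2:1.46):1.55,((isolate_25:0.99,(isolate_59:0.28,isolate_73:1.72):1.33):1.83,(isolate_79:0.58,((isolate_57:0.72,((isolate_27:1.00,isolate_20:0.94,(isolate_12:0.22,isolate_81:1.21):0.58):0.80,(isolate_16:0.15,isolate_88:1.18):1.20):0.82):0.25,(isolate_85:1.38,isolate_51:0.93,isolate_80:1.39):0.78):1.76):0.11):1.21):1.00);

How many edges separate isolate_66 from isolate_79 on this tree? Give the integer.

The MRCA of isolate_66 and isolate_79 is the root of the tree.
From isolate_66 up to that node: 3 branches. From isolate_79 up to the same node: 4 branches. Total: 3 + 4 = 7.

7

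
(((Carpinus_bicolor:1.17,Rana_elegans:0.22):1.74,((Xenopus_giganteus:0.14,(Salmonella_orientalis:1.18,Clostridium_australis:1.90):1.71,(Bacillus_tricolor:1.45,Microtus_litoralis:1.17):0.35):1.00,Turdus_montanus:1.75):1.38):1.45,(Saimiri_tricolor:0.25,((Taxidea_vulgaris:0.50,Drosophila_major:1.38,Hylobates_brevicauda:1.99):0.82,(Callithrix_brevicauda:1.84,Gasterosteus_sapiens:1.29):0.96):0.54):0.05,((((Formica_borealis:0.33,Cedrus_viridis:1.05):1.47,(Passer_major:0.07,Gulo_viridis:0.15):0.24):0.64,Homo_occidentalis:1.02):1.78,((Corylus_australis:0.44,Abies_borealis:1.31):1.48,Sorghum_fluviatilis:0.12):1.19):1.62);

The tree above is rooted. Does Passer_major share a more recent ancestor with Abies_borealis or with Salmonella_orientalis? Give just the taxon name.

The MRCA of Passer_major and Abies_borealis subtends ((((Formica_borealis,Cedrus_viridis),(Passer_major,Gulo_viridis)),Homo_occidentalis),((Corylus_australis,Abies_borealis),Sorghum_fluviatilis)) (8 taxa).
The MRCA of Passer_major and Salmonella_orientalis is the root, subtending the entire tree (22 taxa).
The first is nested inside the second, so Passer_major shares a more recent common ancestor with Abies_borealis.

Abies_borealis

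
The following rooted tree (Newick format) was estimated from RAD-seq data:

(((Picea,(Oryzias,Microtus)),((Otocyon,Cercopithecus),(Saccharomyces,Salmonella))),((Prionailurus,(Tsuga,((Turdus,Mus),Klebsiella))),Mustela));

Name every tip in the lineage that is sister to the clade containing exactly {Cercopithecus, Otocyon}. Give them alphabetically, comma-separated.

Saccharomyces, Salmonella

The clade containing exactly {Cercopithecus, Otocyon} attaches to the tree at the node subtending ((Otocyon,Cercopithecus),(Saccharomyces,Salmonella)).
The other lineage descending from that same node — the sister group — is (Saccharomyces,Salmonella); its 2 tips in alphabetical order are the answer.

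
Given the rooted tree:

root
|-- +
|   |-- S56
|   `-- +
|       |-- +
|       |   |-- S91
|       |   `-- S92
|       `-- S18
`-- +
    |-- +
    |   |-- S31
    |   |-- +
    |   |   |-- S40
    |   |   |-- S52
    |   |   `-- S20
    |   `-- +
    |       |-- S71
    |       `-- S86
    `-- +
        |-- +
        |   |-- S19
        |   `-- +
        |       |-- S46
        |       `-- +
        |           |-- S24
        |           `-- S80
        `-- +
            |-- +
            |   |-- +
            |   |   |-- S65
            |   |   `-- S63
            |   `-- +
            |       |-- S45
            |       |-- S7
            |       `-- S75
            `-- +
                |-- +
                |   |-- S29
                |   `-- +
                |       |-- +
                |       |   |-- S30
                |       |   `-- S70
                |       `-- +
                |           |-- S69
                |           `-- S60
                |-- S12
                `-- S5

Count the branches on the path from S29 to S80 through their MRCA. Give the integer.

8

The MRCA of S29 and S80 is the node subtending ((S19,(S46,(S24,S80))),(((S65,S63),(S45,S7,S75)),((S29,((S30,S70),(S69,S60))),S12,S5))).
From S29 up to that node: 4 branches. From S80 up to the same node: 4 branches. Total: 4 + 4 = 8.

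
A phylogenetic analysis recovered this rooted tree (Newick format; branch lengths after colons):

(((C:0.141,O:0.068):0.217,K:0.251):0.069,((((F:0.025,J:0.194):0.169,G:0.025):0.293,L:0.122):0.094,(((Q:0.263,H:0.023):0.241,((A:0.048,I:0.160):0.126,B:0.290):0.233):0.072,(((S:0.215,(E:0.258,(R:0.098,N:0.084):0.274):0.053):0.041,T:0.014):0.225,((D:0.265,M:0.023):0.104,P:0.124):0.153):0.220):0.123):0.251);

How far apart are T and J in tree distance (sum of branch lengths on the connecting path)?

1.332

The path runs T → … → MRCA → … → J; the MRCA is the node subtending ((((F,J),G),L),(((Q,H),((A,I),B)),(((S,(E,(R,N))),T),((D,M),P)))).
Branch lengths along that path: 0.014 + 0.225 + 0.220 + 0.123 + 0.094 + 0.293 + 0.169 + 0.194 = 1.332.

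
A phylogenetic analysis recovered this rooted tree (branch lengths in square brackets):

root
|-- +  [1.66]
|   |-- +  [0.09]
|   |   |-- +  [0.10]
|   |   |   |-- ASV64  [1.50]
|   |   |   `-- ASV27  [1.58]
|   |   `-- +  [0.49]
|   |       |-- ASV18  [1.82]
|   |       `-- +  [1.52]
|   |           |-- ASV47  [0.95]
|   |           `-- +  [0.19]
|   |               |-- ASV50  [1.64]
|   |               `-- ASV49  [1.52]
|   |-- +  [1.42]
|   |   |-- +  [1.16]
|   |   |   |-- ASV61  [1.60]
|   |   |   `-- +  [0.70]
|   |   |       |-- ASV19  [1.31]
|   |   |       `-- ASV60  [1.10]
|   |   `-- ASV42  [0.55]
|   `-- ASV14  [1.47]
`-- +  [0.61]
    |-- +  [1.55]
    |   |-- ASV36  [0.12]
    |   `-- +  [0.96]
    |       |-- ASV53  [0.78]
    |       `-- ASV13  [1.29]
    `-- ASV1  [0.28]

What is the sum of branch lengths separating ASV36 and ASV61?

The path runs ASV36 → … → MRCA → … → ASV61; the MRCA is the root of the tree.
Branch lengths along that path: 0.12 + 1.55 + 0.61 + 1.66 + 1.42 + 1.16 + 1.60 = 8.12.

8.12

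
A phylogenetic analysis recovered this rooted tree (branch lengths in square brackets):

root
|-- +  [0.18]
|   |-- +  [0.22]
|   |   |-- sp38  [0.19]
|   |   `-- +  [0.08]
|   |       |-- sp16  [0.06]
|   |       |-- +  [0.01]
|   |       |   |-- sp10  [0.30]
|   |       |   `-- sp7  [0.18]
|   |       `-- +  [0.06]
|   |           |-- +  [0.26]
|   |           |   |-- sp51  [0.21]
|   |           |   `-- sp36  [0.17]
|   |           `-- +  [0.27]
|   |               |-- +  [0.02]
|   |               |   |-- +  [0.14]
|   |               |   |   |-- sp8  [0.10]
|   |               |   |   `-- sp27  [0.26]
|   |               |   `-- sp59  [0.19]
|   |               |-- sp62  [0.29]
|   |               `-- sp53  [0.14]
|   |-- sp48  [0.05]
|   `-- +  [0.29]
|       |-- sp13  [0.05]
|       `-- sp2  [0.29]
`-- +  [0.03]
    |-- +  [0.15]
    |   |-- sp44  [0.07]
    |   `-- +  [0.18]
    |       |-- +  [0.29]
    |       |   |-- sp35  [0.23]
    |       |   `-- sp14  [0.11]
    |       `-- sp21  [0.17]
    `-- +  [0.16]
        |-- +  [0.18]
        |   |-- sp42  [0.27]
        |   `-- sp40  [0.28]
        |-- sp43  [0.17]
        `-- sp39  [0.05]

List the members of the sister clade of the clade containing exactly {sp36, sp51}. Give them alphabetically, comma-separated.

The clade containing exactly {sp36, sp51} attaches to the tree at the node subtending ((sp51,sp36),(((sp8,sp27),sp59),sp62,sp53)).
The other lineage descending from that same node — the sister group — is (((sp8,sp27),sp59),sp62,sp53); its 5 tips in alphabetical order are the answer.

sp27, sp53, sp59, sp62, sp8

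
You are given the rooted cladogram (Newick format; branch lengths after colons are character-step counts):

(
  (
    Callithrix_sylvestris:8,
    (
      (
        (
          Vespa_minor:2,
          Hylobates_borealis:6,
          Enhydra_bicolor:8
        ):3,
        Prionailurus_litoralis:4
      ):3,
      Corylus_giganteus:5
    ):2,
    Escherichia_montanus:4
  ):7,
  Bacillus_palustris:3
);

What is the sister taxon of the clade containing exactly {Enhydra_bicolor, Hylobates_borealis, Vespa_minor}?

The clade containing exactly {Enhydra_bicolor, Hylobates_borealis, Vespa_minor} attaches to the tree at the node subtending ((Vespa_minor,Hylobates_borealis,Enhydra_bicolor),Prionailurus_litoralis).
The other lineage descending from that same node — the sister group — is the single tip Prionailurus_litoralis.

Prionailurus_litoralis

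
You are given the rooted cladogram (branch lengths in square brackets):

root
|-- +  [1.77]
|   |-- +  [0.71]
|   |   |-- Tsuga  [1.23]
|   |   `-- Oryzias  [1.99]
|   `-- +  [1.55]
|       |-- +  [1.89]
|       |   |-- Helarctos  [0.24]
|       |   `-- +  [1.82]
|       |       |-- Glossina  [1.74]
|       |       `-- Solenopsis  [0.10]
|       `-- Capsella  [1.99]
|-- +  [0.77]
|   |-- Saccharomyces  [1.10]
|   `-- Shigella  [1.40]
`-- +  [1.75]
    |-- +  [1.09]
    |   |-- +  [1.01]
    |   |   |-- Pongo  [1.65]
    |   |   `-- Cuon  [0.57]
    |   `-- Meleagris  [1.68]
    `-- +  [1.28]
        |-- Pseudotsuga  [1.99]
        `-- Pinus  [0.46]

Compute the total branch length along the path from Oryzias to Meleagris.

8.99

The path runs Oryzias → … → MRCA → … → Meleagris; the MRCA is the root of the tree.
Branch lengths along that path: 1.99 + 0.71 + 1.77 + 1.75 + 1.09 + 1.68 = 8.99.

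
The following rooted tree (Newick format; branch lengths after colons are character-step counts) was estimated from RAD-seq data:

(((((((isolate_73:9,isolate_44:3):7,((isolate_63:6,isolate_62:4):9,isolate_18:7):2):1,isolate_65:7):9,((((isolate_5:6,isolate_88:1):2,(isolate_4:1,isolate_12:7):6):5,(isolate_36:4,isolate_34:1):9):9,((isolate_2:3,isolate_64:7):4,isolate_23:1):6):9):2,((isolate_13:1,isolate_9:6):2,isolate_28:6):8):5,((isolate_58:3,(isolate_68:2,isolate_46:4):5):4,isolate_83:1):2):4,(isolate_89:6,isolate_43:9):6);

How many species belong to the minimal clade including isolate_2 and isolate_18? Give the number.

15

The MRCA of isolate_2 and isolate_18 is the node subtending ((((isolate_73,isolate_44),((isolate_63,isolate_62),isolate_18)),isolate_65),((((isolate_5,isolate_88),(isolate_4,isolate_12)),(isolate_36,isolate_34)),((isolate_2,isolate_64),isolate_23))).
That clade contains 15 terminal taxa: isolate_12, isolate_18, isolate_2, isolate_23, isolate_34, isolate_36, isolate_4, isolate_44, isolate_5, isolate_62, isolate_63, isolate_64, isolate_65, isolate_73, isolate_88.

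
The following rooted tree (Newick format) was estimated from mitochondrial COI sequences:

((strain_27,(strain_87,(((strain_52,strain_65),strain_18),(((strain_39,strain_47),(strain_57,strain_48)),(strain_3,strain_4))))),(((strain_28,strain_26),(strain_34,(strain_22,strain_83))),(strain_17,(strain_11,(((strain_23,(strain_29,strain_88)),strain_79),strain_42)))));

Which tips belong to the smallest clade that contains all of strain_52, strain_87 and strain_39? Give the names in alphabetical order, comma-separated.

strain_18, strain_3, strain_39, strain_4, strain_47, strain_48, strain_52, strain_57, strain_65, strain_87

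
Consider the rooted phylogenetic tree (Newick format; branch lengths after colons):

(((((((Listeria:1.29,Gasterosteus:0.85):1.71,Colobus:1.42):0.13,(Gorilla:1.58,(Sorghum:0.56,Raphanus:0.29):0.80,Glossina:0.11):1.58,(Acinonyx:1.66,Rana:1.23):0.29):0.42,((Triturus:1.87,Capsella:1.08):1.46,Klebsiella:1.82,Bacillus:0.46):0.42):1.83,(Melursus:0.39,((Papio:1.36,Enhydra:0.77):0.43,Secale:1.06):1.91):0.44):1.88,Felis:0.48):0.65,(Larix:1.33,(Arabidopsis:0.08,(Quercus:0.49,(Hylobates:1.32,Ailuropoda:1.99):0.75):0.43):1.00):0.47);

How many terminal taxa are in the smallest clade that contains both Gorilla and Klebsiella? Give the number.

13

The MRCA of Gorilla and Klebsiella is the node subtending ((((Listeria,Gasterosteus),Colobus),(Gorilla,(Sorghum,Raphanus),Glossina),(Acinonyx,Rana)),((Triturus,Capsella),Klebsiella,Bacillus)).
That clade contains 13 terminal taxa: Acinonyx, Bacillus, Capsella, Colobus, Gasterosteus, Glossina, Gorilla, Klebsiella, Listeria, Rana, Raphanus, Sorghum, Triturus.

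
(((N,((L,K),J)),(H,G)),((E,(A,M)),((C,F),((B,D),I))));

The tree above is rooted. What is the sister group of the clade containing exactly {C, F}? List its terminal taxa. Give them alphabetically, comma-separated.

B, D, I

The clade containing exactly {C, F} attaches to the tree at the node subtending ((C,F),((B,D),I)).
The other lineage descending from that same node — the sister group — is ((B,D),I); its 3 tips in alphabetical order are the answer.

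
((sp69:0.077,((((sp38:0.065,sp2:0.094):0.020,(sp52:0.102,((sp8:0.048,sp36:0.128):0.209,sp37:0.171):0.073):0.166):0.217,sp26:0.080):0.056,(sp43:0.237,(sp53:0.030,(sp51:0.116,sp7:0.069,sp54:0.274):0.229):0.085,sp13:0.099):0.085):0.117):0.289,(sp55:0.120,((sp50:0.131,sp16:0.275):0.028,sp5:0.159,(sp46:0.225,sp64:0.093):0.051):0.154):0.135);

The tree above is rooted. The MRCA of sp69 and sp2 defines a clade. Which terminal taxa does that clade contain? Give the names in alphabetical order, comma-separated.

sp13, sp2, sp26, sp36, sp37, sp38, sp43, sp51, sp52, sp53, sp54, sp69, sp7, sp8

Tracing sp69: it sits inside (sp69,((((sp38,sp2),(sp52,((sp8,sp36),sp37))),sp26),(sp43,(sp53,(sp51,sp7,sp54)),sp13))).
Tracing sp2: it sits inside (sp38,sp2).
The smallest clade enclosing both is (sp69,((((sp38,sp2),(sp52,((sp8,sp36),sp37))),sp26),(sp43,(sp53,(sp51,sp7,sp54)),sp13))); the answer is its 14 terminal taxa in alphabetical order.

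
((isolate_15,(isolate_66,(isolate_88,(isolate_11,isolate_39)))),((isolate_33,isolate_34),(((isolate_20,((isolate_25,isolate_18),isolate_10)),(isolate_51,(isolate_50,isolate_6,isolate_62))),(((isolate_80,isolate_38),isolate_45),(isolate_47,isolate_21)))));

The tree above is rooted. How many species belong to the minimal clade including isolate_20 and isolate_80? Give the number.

13

The MRCA of isolate_20 and isolate_80 is the node subtending (((isolate_20,((isolate_25,isolate_18),isolate_10)),(isolate_51,(isolate_50,isolate_6,isolate_62))),(((isolate_80,isolate_38),isolate_45),(isolate_47,isolate_21))).
That clade contains 13 terminal taxa: isolate_10, isolate_18, isolate_20, isolate_21, isolate_25, isolate_38, isolate_45, isolate_47, isolate_50, isolate_51, isolate_6, isolate_62, isolate_80.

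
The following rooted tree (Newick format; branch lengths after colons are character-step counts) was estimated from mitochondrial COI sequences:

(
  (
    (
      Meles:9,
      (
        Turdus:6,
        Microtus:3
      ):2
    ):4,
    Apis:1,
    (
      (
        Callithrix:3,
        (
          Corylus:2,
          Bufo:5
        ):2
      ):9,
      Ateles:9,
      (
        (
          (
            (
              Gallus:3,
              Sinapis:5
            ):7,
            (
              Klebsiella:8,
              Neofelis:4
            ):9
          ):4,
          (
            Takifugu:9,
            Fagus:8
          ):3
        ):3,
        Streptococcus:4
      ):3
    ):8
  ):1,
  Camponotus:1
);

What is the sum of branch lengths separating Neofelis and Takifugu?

The path runs Neofelis → … → MRCA → … → Takifugu; the MRCA is the node subtending (((Gallus,Sinapis),(Klebsiella,Neofelis)),(Takifugu,Fagus)).
Branch lengths along that path: 4 + 9 + 4 + 3 + 9 = 29.

29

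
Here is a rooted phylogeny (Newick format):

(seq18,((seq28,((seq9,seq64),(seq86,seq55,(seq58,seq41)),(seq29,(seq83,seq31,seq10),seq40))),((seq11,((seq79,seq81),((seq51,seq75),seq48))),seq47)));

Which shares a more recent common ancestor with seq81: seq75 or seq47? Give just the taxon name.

seq75

The MRCA of seq81 and seq75 subtends ((seq79,seq81),((seq51,seq75),seq48)) (5 taxa).
The MRCA of seq81 and seq47 subtends ((seq11,((seq79,seq81),((seq51,seq75),seq48))),seq47) (7 taxa).
The first is nested inside the second, so seq81 shares a more recent common ancestor with seq75.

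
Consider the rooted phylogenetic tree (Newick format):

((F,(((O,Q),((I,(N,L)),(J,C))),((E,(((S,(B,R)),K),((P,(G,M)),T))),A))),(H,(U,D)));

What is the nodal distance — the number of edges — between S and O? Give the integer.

The MRCA of S and O is the node subtending (((O,Q),((I,(N,L)),(J,C))),((E,(((S,(B,R)),K),((P,(G,M)),T))),A)).
From S up to that node: 6 branches. From O up to the same node: 3 branches. Total: 6 + 3 = 9.

9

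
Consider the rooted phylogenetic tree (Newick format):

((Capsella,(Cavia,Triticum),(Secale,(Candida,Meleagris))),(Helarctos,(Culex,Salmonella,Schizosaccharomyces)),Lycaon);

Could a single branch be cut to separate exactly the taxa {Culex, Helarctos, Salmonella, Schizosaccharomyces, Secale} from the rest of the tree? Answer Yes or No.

The MRCA of the listed taxa is the root, so the smallest clade containing them is the whole tree.
That clade also contains Candida, Capsella, Cavia, Lycaon, Meleagris, Triticum, which are not in the proposed group, so the group is not monophyletic.

No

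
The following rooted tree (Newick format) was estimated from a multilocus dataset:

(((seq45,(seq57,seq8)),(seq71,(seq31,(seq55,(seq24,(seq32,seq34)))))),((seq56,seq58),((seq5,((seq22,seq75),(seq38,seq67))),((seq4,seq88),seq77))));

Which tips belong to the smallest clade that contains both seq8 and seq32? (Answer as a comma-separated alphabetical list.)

Tracing seq8: it sits inside (seq57,seq8).
Tracing seq32: it sits inside (seq32,seq34).
The smallest clade enclosing both is ((seq45,(seq57,seq8)),(seq71,(seq31,(seq55,(seq24,(seq32,seq34)))))); the answer is its 9 terminal taxa in alphabetical order.

seq24, seq31, seq32, seq34, seq45, seq55, seq57, seq71, seq8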